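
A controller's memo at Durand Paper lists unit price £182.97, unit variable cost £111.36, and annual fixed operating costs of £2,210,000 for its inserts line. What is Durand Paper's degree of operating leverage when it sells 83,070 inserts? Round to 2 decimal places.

1.59

At 83,070 units, contribution = 83,070 × £71.61 = £5,948,642.70.
EBIT = £5,948,642.70 − £2,210,000 = £3,738,642.70.
Degree of operating leverage = £5,948,642.70 / £3,738,642.70 = 1.5911.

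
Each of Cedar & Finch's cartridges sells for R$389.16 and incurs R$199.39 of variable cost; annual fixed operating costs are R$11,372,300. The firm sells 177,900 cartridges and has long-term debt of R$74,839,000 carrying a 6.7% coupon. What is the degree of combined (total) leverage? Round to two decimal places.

Total contribution margin = 177,900 × R$189.77 = R$33,760,083.00.
Operating income = contribution − fixed costs = R$33,760,083.00 − R$11,372,300 = R$22,387,783.00. Interest = R$5,014,213.00.
DOL = R$33,760,083.00 ÷ R$22,387,783.00 = 1.5080; DFL = R$22,387,783.00 ÷ R$17,373,570.00 = 1.2886.
DCL = DOL × DFL = 1.5080 × 1.2886 = 1.9432.

1.94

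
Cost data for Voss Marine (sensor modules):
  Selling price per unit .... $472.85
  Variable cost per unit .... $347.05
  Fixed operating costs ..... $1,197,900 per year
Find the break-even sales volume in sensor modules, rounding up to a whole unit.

Unit CM = price − variable cost = $472.85 − $347.05 = $125.80.
Break-even Q = $1,197,900 / $125.80 = 9,522.26 → 9,523 sensor modules.

9,523 sensor modules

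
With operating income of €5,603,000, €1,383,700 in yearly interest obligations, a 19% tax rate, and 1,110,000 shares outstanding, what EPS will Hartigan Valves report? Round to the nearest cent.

Pre-tax income = €5,603,000 − €1,383,700.00 = €4,219,300.00.
After tax at 19%: net income = €4,219,300.00 × 0.81 = €3,417,633.00.
EPS = €3,417,633.00 ÷ 1,110,000 = €3.08.

€3.08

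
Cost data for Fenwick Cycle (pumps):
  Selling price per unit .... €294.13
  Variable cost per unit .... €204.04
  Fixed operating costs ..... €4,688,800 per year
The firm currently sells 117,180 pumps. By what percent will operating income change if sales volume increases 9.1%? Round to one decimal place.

+16.4%

Total contribution margin = 117,180 × €90.09 = €10,556,746.20.
Operating income = contribution − fixed costs = €10,556,746.20 − €4,688,800 = €5,867,946.20.
DOL = contribution ÷ EBIT = €10,556,746.20 ÷ €5,867,946.20 = 1.7991.
Operating income changes by 1.7991 × +9.1% = +16.4%.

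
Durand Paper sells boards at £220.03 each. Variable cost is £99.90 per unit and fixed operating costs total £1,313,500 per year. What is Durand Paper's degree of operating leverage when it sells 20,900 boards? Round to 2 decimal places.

Total contribution margin = 20,900 × £120.13 = £2,510,717.00.
EBIT = £2,510,717.00 − £1,313,500 = £1,197,217.00.
Degree of operating leverage = £2,510,717.00 / £1,197,217.00 = 2.0971.

2.10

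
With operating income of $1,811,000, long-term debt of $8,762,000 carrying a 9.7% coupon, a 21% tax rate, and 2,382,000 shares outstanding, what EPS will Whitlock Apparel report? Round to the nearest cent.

Pre-tax income = $1,811,000 − $849,914.00 = $961,086.00.
After tax at 21%: net income = $961,086.00 × 0.79 = $759,257.94.
Per share: $759,257.94 / 2,382,000 shares = $0.32.

$0.32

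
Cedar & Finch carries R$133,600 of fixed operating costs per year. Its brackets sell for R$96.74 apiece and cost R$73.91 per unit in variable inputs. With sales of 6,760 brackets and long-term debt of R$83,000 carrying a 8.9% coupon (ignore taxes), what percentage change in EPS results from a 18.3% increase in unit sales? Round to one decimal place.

Contribution at this volume is 6,760 × R$22.83 = R$154,330.80.
Subtracting fixed costs: EBIT = R$154,330.80 − R$133,600 = R$20,730.80.
Interest = R$7,387.00, so EBIT − I = R$13,343.80.
Degree of combined leverage = contribution ÷ (EBIT − I) = R$154,330.80 ÷ R$13,343.80 = 11.5657.
EPS therefore changes by 11.5657 × (+18.3%) = +211.7%.

+211.7%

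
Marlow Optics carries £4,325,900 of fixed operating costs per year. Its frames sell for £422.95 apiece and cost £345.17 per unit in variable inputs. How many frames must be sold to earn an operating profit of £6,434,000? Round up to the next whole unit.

138,338 frames

Each unit contributes £422.95 − £345.17 = £77.78.
Required volume = (fixed costs + target profit) ÷ CM = (£4,325,900 + £6,434,000) ÷ £77.78 = 138,337.62, so 138,338 frames.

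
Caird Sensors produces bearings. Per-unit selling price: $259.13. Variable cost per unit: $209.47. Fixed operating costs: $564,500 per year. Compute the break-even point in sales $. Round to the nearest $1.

CM per unit = $259.13 − $209.47 = $49.66; CM ratio = $49.66 / $259.13 = 0.1916.
Break-even revenue = fixed costs × price ÷ CM = $564,500 × $259.13 ÷ $49.66 = $2,945,608.

$2,945,608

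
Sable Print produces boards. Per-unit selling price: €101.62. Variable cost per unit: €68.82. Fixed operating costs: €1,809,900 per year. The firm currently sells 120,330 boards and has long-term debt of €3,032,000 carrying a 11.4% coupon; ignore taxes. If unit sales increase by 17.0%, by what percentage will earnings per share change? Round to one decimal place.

+37.5%

Contribution at this volume is 120,330 × €32.80 = €3,946,824.00.
Operating income = contribution − fixed costs = €3,946,824.00 − €1,809,900 = €2,136,924.00.
Interest = €345,648.00, so EBIT − I = €1,791,276.00.
DCL = total CM / (EBIT − I) = €3,946,824.00 / €1,791,276.00 = 2.2034.
EPS therefore changes by 2.2034 × (+17.0%) = +37.5%.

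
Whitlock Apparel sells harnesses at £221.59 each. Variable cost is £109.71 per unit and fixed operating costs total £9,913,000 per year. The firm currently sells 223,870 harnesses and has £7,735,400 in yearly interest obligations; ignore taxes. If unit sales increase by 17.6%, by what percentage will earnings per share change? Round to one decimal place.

Total contribution margin = 223,870 × £111.88 = £25,046,575.60.
Subtracting fixed costs: EBIT = £25,046,575.60 − £9,913,000 = £15,133,575.60.
After interest of £7,735,400.00, pre-tax earnings = £7,398,175.60.
Degree of combined leverage = contribution ÷ (EBIT − I) = £25,046,575.60 ÷ £7,398,175.60 = 3.3855.
EPS therefore changes by 3.3855 × (+17.6%) = +59.6%.

+59.6%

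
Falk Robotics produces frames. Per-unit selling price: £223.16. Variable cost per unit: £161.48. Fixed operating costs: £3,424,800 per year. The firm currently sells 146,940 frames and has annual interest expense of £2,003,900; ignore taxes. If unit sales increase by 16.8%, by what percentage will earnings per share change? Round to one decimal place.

+41.9%

Total contribution margin = 146,940 × £61.68 = £9,063,259.20.
Subtracting fixed costs: EBIT = £9,063,259.20 − £3,424,800 = £5,638,459.20.
After interest of £2,003,900.00, pre-tax earnings = £3,634,559.20.
Degree of combined leverage = contribution ÷ (EBIT − I) = £9,063,259.20 ÷ £3,634,559.20 = 2.4936.
%ΔEPS = DCL × %ΔSales = 2.4936 × +16.8% = +41.9%.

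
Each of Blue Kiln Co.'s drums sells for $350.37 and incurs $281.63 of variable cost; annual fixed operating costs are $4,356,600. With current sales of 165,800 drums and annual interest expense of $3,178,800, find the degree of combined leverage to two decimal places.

Contribution at this volume is 165,800 × $68.74 = $11,397,092.00.
EBIT = $11,397,092.00 − $4,356,600 = $7,040,492.00. Interest = $3,178,800.00, so EBIT − I = $3,861,692.00.
DCL = contribution ÷ (EBIT − I) = $11,397,092.00 ÷ $3,861,692.00 = 2.9513.

2.95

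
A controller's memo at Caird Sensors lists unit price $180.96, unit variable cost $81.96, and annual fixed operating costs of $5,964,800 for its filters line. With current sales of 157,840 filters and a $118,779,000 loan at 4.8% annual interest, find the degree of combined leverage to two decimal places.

Total contribution margin = 157,840 × $99.00 = $15,626,160.00.
Operating income = contribution − fixed costs = $15,626,160.00 − $5,964,800 = $9,661,360.00. Interest = $5,701,392.00.
DOL = $15,626,160.00 ÷ $9,661,360.00 = 1.6174; DFL = $9,661,360.00 ÷ $3,959,968.00 = 2.4398.
DCL = DOL × DFL = 1.6174 × 2.4398 = 3.9461.

3.95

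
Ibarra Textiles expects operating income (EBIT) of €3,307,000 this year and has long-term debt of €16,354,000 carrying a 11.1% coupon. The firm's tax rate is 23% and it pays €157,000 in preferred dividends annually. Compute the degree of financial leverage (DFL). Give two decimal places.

2.57

Interest = €1,815,294.00.
Preferred dividends grossed up pre-tax: €157,000 / (1 − 0.23) = €203,896.10.
DFL = EBIT ÷ [EBIT − I − D_p/(1−t)] = €3,307,000 ÷ [€3,307,000 − €1,815,294.00 − €203,896.10] = €3,307,000 ÷ €1,287,809.90 = 2.5679.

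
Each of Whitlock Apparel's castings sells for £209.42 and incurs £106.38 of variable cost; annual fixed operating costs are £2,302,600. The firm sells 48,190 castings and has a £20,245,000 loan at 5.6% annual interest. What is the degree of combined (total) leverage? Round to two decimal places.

3.25

At 48,190 units, contribution = 48,190 × £103.04 = £4,965,497.60.
Subtracting fixed costs: EBIT = £4,965,497.60 − £2,302,600 = £2,662,897.60. Interest = £1,133,720.00.
DOL = £4,965,497.60 ÷ £2,662,897.60 = 1.8647; DFL = £2,662,897.60 ÷ £1,529,177.60 = 1.7414.
Combined leverage = 1.8647 × 1.7414 = 3.2472.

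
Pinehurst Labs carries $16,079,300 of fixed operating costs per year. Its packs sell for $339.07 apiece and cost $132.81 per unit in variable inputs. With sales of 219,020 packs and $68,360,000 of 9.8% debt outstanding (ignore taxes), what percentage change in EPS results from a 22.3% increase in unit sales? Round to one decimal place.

+45.0%

Contribution at this volume is 219,020 × $206.26 = $45,175,065.20.
Operating income = contribution − fixed costs = $45,175,065.20 − $16,079,300 = $29,095,765.20.
Interest = $6,699,280.00, so EBIT − I = $22,396,485.20.
DCL = total CM / (EBIT − I) = $45,175,065.20 / $22,396,485.20 = 2.0171.
EPS therefore changes by 2.0171 × (+22.3%) = +45.0%.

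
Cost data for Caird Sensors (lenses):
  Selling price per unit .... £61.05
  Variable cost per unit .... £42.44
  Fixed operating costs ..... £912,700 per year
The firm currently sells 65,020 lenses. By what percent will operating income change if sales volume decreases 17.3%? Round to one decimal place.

-70.4%

Contribution at this volume is 65,020 × £18.61 = £1,210,022.20.
EBIT = £1,210,022.20 − £912,700 = £297,322.20.
DOL = contribution ÷ EBIT = £1,210,022.20 ÷ £297,322.20 = 4.0697.
Operating income changes by 4.0697 × -17.3% = -70.4%.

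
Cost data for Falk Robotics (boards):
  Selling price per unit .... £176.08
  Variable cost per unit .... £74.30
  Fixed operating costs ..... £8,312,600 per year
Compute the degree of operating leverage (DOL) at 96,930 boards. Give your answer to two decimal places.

At 96,930 units, contribution = 96,930 × £101.78 = £9,865,535.40.
EBIT = £9,865,535.40 − £8,312,600 = £1,552,935.40.
DOL = contribution ÷ EBIT = £9,865,535.40 ÷ £1,552,935.40 = 6.3528.

6.35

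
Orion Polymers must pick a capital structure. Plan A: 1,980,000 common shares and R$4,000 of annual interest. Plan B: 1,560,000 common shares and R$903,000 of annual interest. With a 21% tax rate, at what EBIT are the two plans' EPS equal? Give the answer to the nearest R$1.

R$4,242,143

Set EPS_A = EPS_B: (EBIT − R$4,000)(1 − 0.21) ÷ 1,980,000 = (EBIT − R$903,000)(1 − 0.21) ÷ 1,560,000.
The (1 − t) factor cancels: (EBIT − 4,000) × 1,560,000 = (EBIT − 903,000) × 1,980,000.
EBIT × (1,980,000 − 1,560,000) = 903,000 × 1,980,000 − 4,000 × 1,560,000 = 1,781,700,000,000, so EBIT = 1,781,700,000,000 ÷ 420,000 = 4,242,142.86.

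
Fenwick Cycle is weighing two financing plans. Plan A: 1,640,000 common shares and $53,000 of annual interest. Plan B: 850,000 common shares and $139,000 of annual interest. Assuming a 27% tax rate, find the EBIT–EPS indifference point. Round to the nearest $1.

At indifference, (EBIT − 53,000)(1 − t)/1,640,000 = (EBIT − 139,000)(1 − t)/850,000.
Cancelling (1 − t) and cross-multiplying: 850,000·(EBIT − 53,000) = 1,640,000·(EBIT − 139,000).
EBIT × (1,640,000 − 850,000) = 139,000 × 1,640,000 − 53,000 × 850,000 = 182,910,000,000, so EBIT = 182,910,000,000 ÷ 790,000 = 231,531.65.

$231,532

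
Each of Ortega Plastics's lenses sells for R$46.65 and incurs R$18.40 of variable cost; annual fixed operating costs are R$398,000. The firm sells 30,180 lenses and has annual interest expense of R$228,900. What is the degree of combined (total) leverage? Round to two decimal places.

3.78

Contribution at this volume is 30,180 × R$28.25 = R$852,585.00.
Operating income = contribution − fixed costs = R$852,585.00 − R$398,000 = R$454,585.00. Interest = R$228,900.00.
DOL = R$852,585.00 ÷ R$454,585.00 = 1.8755; DFL = R$454,585.00 ÷ R$225,685.00 = 2.0142.
Combined leverage = 1.8755 × 2.0142 = 3.7776.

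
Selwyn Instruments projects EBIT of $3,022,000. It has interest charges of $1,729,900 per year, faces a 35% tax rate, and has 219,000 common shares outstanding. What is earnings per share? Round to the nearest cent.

$3.83

Interest = $1,729,900.00, so EBT = $3,022,000 − $1,729,900.00 = $1,292,100.00.
Net income = $1,292,100.00 × (1 − 0.35) = $839,865.00.
EPS = $839,865.00 ÷ 219,000 = $3.83.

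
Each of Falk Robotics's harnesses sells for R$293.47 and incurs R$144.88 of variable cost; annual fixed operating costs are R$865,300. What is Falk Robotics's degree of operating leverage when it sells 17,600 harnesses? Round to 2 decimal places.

Contribution at this volume is 17,600 × R$148.59 = R$2,615,184.00.
EBIT = R$2,615,184.00 − R$865,300 = R$1,749,884.00.
So DOL = total CM / EBIT = R$2,615,184.00 / R$1,749,884.00 = 1.4945.

1.49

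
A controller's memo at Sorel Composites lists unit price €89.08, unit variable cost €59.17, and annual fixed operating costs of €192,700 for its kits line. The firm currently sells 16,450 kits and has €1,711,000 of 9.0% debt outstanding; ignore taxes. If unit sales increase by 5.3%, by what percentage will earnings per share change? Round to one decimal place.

Total contribution margin = 16,450 × €29.91 = €492,019.50.
EBIT = €492,019.50 − €192,700 = €299,319.50.
Interest = €153,990.00, so EBIT − I = €145,329.50.
Degree of combined leverage = contribution ÷ (EBIT − I) = €492,019.50 ÷ €145,329.50 = 3.3855.
EPS therefore changes by 3.3855 × (+5.3%) = +17.9%.

+17.9%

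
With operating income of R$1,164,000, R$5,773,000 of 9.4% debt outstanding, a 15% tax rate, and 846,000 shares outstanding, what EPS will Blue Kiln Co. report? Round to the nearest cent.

R$0.62

Interest = R$542,662.00, so EBT = R$1,164,000 − R$542,662.00 = R$621,338.00.
After tax at 15%: net income = R$621,338.00 × 0.85 = R$528,137.30.
Per share: R$528,137.30 / 846,000 shares = R$0.62.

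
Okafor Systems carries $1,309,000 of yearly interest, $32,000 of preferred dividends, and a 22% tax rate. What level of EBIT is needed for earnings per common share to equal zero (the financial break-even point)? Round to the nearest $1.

Grossing the preferred dividend up to pre-tax terms: $32,000 / (1 − 0.22) = $41,025.64.
EPS = 0 when EBIT covers interest plus the pre-tax preferred burden: $1,309,000 + $41,025.64 = $1,350,025.64.

$1,350,026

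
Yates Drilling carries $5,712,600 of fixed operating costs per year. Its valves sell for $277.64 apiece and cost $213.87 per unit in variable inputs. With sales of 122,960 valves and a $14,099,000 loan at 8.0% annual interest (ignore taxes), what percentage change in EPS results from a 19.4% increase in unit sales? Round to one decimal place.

+152.0%

Contribution at this volume is 122,960 × $63.77 = $7,841,159.20.
Subtracting fixed costs: EBIT = $7,841,159.20 − $5,712,600 = $2,128,559.20.
After interest of $1,127,920.00, pre-tax earnings = $1,000,639.20.
Degree of combined leverage = contribution ÷ (EBIT − I) = $7,841,159.20 ÷ $1,000,639.20 = 7.8362.
EPS therefore changes by 7.8362 × (+19.4%) = +152.0%.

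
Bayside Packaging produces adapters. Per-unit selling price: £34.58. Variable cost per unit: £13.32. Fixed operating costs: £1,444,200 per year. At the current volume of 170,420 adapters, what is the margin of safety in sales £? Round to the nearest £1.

Unit CM = price − variable cost = £34.58 − £13.32 = £21.26. Break-even units = £1,444,200 ÷ £21.26 = 67,930.39; break-even revenue = 67,930.39 × £34.58 = £2,349,032.74.
Actual sales revenue = 170,420 × £34.58 = £5,893,123.60.
Margin of safety = £5,893,123.60 − £2,349,032.74 = £3,544,091.

£3,544,091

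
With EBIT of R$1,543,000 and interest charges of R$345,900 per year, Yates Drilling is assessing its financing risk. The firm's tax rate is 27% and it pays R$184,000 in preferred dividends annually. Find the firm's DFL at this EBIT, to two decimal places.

1.63

Annual interest charges come to R$345,900.00.
Pre-tax preferred-dividend burden = R$184,000 ÷ (1 − 0.27) = R$252,054.79.
DFL = EBIT ÷ [EBIT − I − D_p/(1−t)] = R$1,543,000 ÷ [R$1,543,000 − R$345,900.00 − R$252,054.79] = R$1,543,000 ÷ R$945,045.21 = 1.6327.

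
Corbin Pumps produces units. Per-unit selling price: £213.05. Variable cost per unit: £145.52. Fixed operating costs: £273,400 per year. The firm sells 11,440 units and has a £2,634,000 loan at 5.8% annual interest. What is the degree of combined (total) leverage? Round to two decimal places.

2.23

Contribution at this volume is 11,440 × £67.53 = £772,543.20.
Operating income = contribution − fixed costs = £772,543.20 − £273,400 = £499,143.20. Interest = £152,772.00.
DOL = £772,543.20 ÷ £499,143.20 = 1.5477; DFL = £499,143.20 ÷ £346,371.20 = 1.4411.
Combined leverage = 1.5477 × 1.4411 = 2.2304.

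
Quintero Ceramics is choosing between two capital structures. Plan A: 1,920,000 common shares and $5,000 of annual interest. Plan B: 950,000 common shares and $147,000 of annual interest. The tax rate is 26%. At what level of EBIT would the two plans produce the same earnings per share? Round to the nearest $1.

At indifference, (EBIT − 5,000)(1 − t)/1,920,000 = (EBIT − 147,000)(1 − t)/950,000.
Cancelling (1 − t) and cross-multiplying: 950,000·(EBIT − 5,000) = 1,920,000·(EBIT − 147,000).
Solving, EBIT = (147,000·1,920,000 − 5,000·950,000) / (1,920,000 − 950,000) = 277,490,000,000 / 970,000 = 286,072.16.

$286,072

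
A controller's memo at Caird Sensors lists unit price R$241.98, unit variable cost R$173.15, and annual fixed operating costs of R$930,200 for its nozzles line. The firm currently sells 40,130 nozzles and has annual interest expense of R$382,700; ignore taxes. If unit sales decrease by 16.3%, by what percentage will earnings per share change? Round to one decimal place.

-31.1%

Total contribution margin = 40,130 × R$68.83 = R$2,762,147.90.
Operating income = contribution − fixed costs = R$2,762,147.90 − R$930,200 = R$1,831,947.90.
After interest of R$382,700.00, pre-tax earnings = R$1,449,247.90.
Degree of combined leverage = contribution ÷ (EBIT − I) = R$2,762,147.90 ÷ R$1,449,247.90 = 1.9059.
%ΔEPS = DCL × %ΔSales = 1.9059 × -16.3% = -31.1%.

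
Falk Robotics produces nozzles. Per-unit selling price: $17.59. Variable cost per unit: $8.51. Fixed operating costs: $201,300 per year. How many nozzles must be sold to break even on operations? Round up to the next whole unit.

Contribution margin per unit = $17.59 − $8.51 = $9.08.
Break-even volume = fixed costs ÷ CM per unit = $201,300 ÷ $9.08 = 22,169.60, so 22,170 nozzles.

22,170 nozzles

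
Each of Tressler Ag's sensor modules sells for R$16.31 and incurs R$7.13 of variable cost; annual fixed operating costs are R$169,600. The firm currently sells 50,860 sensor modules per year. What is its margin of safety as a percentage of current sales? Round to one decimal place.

Contribution margin per unit = R$16.31 − R$7.13 = R$9.18. Break-even units = R$169,600 ÷ R$9.18 = 18,474.95; break-even revenue = 18,474.95 × R$16.31 = R$301,326.36.
Current sales = 50,860 × R$16.31 = R$829,526.60.
Margin of safety = (R$829,526.60 − R$301,326.36) ÷ R$829,526.60 = 63.7%.

63.7%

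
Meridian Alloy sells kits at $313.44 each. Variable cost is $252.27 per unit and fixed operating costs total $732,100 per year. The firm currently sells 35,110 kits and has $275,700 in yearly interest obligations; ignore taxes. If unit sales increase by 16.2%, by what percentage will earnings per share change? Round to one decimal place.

At 35,110 units, contribution = 35,110 × $61.17 = $2,147,678.70.
Subtracting fixed costs: EBIT = $2,147,678.70 − $732,100 = $1,415,578.70.
After interest of $275,700.00, pre-tax earnings = $1,139,878.70.
DCL = total CM / (EBIT − I) = $2,147,678.70 / $1,139,878.70 = 1.8841.
%ΔEPS = DCL × %ΔSales = 1.8841 × +16.2% = +30.5%.

+30.5%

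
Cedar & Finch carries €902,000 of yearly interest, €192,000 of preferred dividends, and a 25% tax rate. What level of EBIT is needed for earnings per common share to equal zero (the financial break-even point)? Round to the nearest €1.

Grossing the preferred dividend up to pre-tax terms: €192,000 / (1 − 0.25) = €256,000.00.
Financial break-even EBIT = interest + D_p ÷ (1 − t) = €902,000 + €256,000.00 = €1,158,000.00.

€1,158,000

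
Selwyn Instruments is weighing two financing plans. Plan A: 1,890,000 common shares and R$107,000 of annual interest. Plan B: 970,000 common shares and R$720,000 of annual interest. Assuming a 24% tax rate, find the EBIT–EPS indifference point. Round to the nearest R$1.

R$1,366,315

At indifference, (EBIT − 107,000)(1 − t)/1,890,000 = (EBIT − 720,000)(1 − t)/970,000.
Cancelling (1 − t) and cross-multiplying: 970,000·(EBIT − 107,000) = 1,890,000·(EBIT − 720,000).
EBIT × (1,890,000 − 970,000) = 720,000 × 1,890,000 − 107,000 × 970,000 = 1,257,010,000,000, so EBIT = 1,257,010,000,000 ÷ 920,000 = 1,366,315.22.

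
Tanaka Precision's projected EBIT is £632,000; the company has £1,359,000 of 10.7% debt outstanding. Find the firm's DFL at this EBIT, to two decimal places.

1.30

Interest = £145,413.00.
Degree of financial leverage = EBIT / (EBIT − interest) = £632,000 / £486,587.00 = 1.2988.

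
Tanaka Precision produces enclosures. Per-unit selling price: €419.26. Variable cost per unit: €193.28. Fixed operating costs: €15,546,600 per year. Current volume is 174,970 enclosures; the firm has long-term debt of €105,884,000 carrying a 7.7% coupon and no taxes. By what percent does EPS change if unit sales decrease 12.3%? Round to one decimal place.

-30.7%

At 174,970 units, contribution = 174,970 × €225.98 = €39,539,720.60.
EBIT = €39,539,720.60 − €15,546,600 = €23,993,120.60.
Interest = €8,153,068.00, so EBIT − I = €15,840,052.60.
DCL = total CM / (EBIT − I) = €39,539,720.60 / €15,840,052.60 = 2.4962.
EPS therefore changes by 2.4962 × (-12.3%) = -30.7%.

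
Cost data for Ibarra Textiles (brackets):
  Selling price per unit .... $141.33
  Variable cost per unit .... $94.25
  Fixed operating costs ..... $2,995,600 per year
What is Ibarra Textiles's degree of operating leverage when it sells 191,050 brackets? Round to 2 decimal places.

1.50

Contribution at this volume is 191,050 × $47.08 = $8,994,634.00.
EBIT = $8,994,634.00 − $2,995,600 = $5,999,034.00.
DOL = contribution ÷ EBIT = $8,994,634.00 ÷ $5,999,034.00 = 1.4993.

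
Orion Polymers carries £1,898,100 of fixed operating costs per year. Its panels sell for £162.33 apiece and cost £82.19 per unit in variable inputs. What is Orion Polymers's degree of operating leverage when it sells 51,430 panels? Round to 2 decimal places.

Contribution at this volume is 51,430 × £80.14 = £4,121,600.20.
Subtracting fixed costs: EBIT = £4,121,600.20 − £1,898,100 = £2,223,500.20.
Degree of operating leverage = £4,121,600.20 / £2,223,500.20 = 1.8537.

1.85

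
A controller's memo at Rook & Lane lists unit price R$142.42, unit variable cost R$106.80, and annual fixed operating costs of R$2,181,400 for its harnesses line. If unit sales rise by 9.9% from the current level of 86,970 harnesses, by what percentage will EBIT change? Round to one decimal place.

At 86,970 units, contribution = 86,970 × R$35.62 = R$3,097,871.40.
Operating income = contribution − fixed costs = R$3,097,871.40 − R$2,181,400 = R$916,471.40.
So DOL = total CM / EBIT = R$3,097,871.40 / R$916,471.40 = 3.3802.
Operating income changes by 3.3802 × +9.9% = +33.5%.

+33.5%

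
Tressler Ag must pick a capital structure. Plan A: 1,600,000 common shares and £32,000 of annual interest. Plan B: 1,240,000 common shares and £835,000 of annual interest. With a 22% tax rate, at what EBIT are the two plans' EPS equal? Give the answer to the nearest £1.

At indifference, (EBIT − 32,000)(1 − t)/1,600,000 = (EBIT − 835,000)(1 − t)/1,240,000.
The (1 − t) factor cancels: (EBIT − 32,000) × 1,240,000 = (EBIT − 835,000) × 1,600,000.
Solving, EBIT = (835,000·1,600,000 − 32,000·1,240,000) / (1,600,000 − 1,240,000) = 1,296,320,000,000 / 360,000 = 3,600,888.89.

£3,600,889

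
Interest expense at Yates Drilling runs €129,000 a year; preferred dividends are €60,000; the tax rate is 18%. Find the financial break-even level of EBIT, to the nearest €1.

Preferred dividends are paid after tax, so their pre-tax equivalent is €60,000 ÷ (1 − 0.18) = €73,170.73.
Financial break-even EBIT = interest + D_p ÷ (1 − t) = €129,000 + €73,170.73 = €202,170.73.

€202,171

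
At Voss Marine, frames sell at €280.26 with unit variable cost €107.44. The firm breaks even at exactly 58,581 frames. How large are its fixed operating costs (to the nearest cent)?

Contribution margin per unit = €280.26 − €107.44 = €172.82.
Since BE = FC / CM, FC = 58,581 × €172.82 = €10,123,968.42.

€10,123,968.42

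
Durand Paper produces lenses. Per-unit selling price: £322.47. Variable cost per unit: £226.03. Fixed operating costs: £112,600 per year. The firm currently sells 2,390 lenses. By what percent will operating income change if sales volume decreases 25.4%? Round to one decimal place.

Contribution at this volume is 2,390 × £96.44 = £230,491.60.
EBIT = £230,491.60 − £112,600 = £117,891.60.
So DOL = total CM / EBIT = £230,491.60 / £117,891.60 = 1.9551.
Operating income changes by 1.9551 × -25.4% = -49.7%.

-49.7%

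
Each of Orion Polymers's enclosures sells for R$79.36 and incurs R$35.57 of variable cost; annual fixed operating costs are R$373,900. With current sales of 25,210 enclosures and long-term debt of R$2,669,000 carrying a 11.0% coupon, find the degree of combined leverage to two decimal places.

2.53

At 25,210 units, contribution = 25,210 × R$43.79 = R$1,103,945.90.
EBIT = R$1,103,945.90 − R$373,900 = R$730,045.90. Interest = R$293,590.00.
DOL = R$1,103,945.90 ÷ R$730,045.90 = 1.5122; DFL = R$730,045.90 ÷ R$436,455.90 = 1.6727.
Combined leverage = 1.5122 × 1.6727 = 2.5295.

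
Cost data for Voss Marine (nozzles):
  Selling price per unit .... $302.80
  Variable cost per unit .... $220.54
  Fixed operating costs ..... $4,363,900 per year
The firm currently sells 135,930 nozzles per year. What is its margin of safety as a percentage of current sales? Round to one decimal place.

61.0%

Each unit contributes $302.80 − $220.54 = $82.26. Break-even units = $4,363,900 ÷ $82.26 = 53,050.09; break-even revenue = 53,050.09 × $302.80 = $16,063,565.77.
Current sales = 135,930 × $302.80 = $41,159,604.00.
Margin of safety = ($41,159,604.00 − $16,063,565.77) ÷ $41,159,604.00 = 61.0%.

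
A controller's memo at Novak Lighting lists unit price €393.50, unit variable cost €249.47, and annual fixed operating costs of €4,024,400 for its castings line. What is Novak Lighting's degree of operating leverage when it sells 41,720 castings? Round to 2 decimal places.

3.03

At 41,720 units, contribution = 41,720 × €144.03 = €6,008,931.60.
Subtracting fixed costs: EBIT = €6,008,931.60 − €4,024,400 = €1,984,531.60.
DOL = contribution ÷ EBIT = €6,008,931.60 ÷ €1,984,531.60 = 3.0279.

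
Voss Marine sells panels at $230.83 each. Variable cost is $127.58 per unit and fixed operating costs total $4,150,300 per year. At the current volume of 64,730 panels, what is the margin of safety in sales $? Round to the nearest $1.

$5,663,042

Contribution margin per unit = $230.83 − $127.58 = $103.25. Break-even units = $4,150,300 ÷ $103.25 = 40,196.61; break-even revenue = 40,196.61 × $230.83 = $9,278,583.53.
Actual sales revenue = 64,730 × $230.83 = $14,941,625.90.
Margin of safety = $14,941,625.90 − $9,278,583.53 = $5,663,042.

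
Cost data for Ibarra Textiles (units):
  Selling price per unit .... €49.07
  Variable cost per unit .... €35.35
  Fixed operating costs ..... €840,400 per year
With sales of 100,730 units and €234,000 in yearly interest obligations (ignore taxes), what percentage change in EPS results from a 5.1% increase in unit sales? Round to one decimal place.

+22.9%

Total contribution margin = 100,730 × €13.72 = €1,382,015.60.
Operating income = contribution − fixed costs = €1,382,015.60 − €840,400 = €541,615.60.
After interest of €234,000.00, pre-tax earnings = €307,615.60.
Degree of combined leverage = contribution ÷ (EBIT − I) = €1,382,015.60 ÷ €307,615.60 = 4.4927.
%ΔEPS = DCL × %ΔSales = 4.4927 × +5.1% = +22.9%.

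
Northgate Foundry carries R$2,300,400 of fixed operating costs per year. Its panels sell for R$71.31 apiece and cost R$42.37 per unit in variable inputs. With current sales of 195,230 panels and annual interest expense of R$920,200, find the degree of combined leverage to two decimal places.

2.33

Total contribution margin = 195,230 × R$28.94 = R$5,649,956.20.
Operating income = contribution − fixed costs = R$5,649,956.20 − R$2,300,400 = R$3,349,556.20. Interest = R$920,200.00, so EBIT − I = R$2,429,356.20.
DCL = contribution ÷ (EBIT − I) = R$5,649,956.20 ÷ R$2,429,356.20 = 2.3257.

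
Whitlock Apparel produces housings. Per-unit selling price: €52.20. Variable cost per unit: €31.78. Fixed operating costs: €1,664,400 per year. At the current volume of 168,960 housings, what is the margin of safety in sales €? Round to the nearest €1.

€4,564,977

Contribution margin per unit = €52.20 − €31.78 = €20.42. Break-even units = €1,664,400 ÷ €20.42 = 81,508.33; break-even revenue = 81,508.33 × €52.20 = €4,254,734.57.
Current sales = 168,960 × €52.20 = €8,819,712.00.
Margin of safety = €8,819,712.00 − €4,254,734.57 = €4,564,977.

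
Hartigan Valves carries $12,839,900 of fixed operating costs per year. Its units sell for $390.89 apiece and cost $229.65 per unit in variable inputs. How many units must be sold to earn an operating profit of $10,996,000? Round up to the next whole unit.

Contribution margin per unit = $390.89 − $229.65 = $161.24.
Required volume = (fixed costs + target profit) ÷ CM = ($12,839,900 + $10,996,000) ÷ $161.24 = 147,828.70, so 147,829 units.

147,829 units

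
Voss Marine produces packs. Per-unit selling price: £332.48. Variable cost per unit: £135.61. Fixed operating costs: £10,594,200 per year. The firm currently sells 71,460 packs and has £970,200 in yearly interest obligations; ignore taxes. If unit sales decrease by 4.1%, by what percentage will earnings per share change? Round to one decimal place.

Total contribution margin = 71,460 × £196.87 = £14,068,330.20.
EBIT = £14,068,330.20 − £10,594,200 = £3,474,130.20.
Interest = £970,200.00, so EBIT − I = £2,503,930.20.
Degree of combined leverage = contribution ÷ (EBIT − I) = £14,068,330.20 ÷ £2,503,930.20 = 5.6185.
EPS therefore changes by 5.6185 × (-4.1%) = -23.0%.

-23.0%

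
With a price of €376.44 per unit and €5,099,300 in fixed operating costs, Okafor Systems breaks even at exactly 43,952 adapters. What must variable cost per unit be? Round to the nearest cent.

Contribution per unit must be FC / Q = €5,099,300 / 43,952 = €116.0197.
Variable cost per unit = €376.44 − €116.0197 = €260.42.

€260.42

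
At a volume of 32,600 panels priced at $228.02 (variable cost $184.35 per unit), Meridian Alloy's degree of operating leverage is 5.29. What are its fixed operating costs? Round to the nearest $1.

$1,154,523

At 32,600 units, contribution = 32,600 × $43.67 = $1,423,642.00.
DOL = contribution / EBIT, so EBIT = $1,423,642.00 / 5.29 = $269,119.47.
And FC = contribution − EBIT = $1,423,642.00 − $269,119.47 = $1,154,523.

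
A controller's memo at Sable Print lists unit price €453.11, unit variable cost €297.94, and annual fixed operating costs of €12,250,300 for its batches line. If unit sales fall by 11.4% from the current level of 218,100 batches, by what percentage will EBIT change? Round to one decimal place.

-17.9%

Contribution at this volume is 218,100 × €155.17 = €33,842,577.00.
Operating income = contribution − fixed costs = €33,842,577.00 − €12,250,300 = €21,592,277.00.
So DOL = total CM / EBIT = €33,842,577.00 / €21,592,277.00 = 1.5673.
Operating income changes by 1.5673 × -11.4% = -17.9%.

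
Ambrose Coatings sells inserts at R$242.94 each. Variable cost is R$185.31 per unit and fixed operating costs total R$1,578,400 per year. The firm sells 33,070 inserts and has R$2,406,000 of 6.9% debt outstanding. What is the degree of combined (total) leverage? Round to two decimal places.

Contribution at this volume is 33,070 × R$57.63 = R$1,905,824.10.
Operating income = contribution − fixed costs = R$1,905,824.10 − R$1,578,400 = R$327,424.10. Interest = R$166,014.00, so EBIT − I = R$161,410.10.
Degree of total leverage = total CM / (EBIT − interest) = R$1,905,824.10 / R$161,410.10 = 11.8073.

11.81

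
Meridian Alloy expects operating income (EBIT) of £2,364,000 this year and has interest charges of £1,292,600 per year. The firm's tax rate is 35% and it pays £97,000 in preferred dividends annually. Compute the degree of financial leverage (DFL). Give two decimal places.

Annual interest charges come to £1,292,600.00.
Pre-tax preferred-dividend burden = £97,000 ÷ (1 − 0.35) = £149,230.77.
DFL = EBIT ÷ [EBIT − I − D_p/(1−t)] = £2,364,000 ÷ [£2,364,000 − £1,292,600.00 − £149,230.77] = £2,364,000 ÷ £922,169.23 = 2.5635.

2.56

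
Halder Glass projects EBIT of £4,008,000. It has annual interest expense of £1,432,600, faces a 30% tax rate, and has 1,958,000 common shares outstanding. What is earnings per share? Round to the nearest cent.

Interest = £1,432,600.00, so EBT = £4,008,000 − £1,432,600.00 = £2,575,400.00.
Net income = £2,575,400.00 × (1 − 0.30) = £1,802,780.00.
EPS = £1,802,780.00 ÷ 1,958,000 = £0.92.

£0.92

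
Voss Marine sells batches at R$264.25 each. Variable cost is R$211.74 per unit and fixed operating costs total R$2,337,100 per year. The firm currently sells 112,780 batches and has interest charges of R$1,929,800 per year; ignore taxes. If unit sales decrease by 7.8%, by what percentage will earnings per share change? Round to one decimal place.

Contribution at this volume is 112,780 × R$52.51 = R$5,922,077.80.
Operating income = contribution − fixed costs = R$5,922,077.80 − R$2,337,100 = R$3,584,977.80.
After interest of R$1,929,800.00, pre-tax earnings = R$1,655,177.80.
Degree of combined leverage = contribution ÷ (EBIT − I) = R$5,922,077.80 ÷ R$1,655,177.80 = 3.5779.
%ΔEPS = DCL × %ΔSales = 3.5779 × -7.8% = -27.9%.

-27.9%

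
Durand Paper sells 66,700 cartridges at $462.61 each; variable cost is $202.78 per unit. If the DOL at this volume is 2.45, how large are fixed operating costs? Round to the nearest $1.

$10,256,922

Contribution at this volume is 66,700 × $259.83 = $17,330,661.00.
DOL = contribution / EBIT, so EBIT = $17,330,661.00 / 2.45 = $7,073,739.18.
And FC = contribution − EBIT = $17,330,661.00 − $7,073,739.18 = $10,256,922.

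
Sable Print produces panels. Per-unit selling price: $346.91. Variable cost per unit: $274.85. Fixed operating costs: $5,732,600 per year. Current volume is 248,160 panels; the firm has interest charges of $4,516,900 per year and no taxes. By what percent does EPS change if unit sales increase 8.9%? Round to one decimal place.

+20.9%

At 248,160 units, contribution = 248,160 × $72.06 = $17,882,409.60.
Subtracting fixed costs: EBIT = $17,882,409.60 − $5,732,600 = $12,149,809.60.
Interest = $4,516,900.00, so EBIT − I = $7,632,909.60.
Degree of combined leverage = contribution ÷ (EBIT − I) = $17,882,409.60 ÷ $7,632,909.60 = 2.3428.
EPS therefore changes by 2.3428 × (+8.9%) = +20.9%.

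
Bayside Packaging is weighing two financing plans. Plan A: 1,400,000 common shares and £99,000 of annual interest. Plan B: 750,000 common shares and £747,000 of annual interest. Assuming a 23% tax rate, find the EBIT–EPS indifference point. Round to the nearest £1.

Set EPS_A = EPS_B: (EBIT − £99,000)(1 − 0.23) ÷ 1,400,000 = (EBIT − £747,000)(1 − 0.23) ÷ 750,000.
The (1 − t) factor cancels: (EBIT − 99,000) × 750,000 = (EBIT − 747,000) × 1,400,000.
Solving, EBIT = (747,000·1,400,000 − 99,000·750,000) / (1,400,000 − 750,000) = 971,550,000,000 / 650,000 = 1,494,692.31.

£1,494,692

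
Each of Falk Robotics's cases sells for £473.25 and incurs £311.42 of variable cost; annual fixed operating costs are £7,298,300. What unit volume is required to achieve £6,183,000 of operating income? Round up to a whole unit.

Contribution margin per unit = £473.25 − £311.42 = £161.83.
Required volume = (fixed costs + target profit) ÷ CM = (£7,298,300 + £6,183,000) ÷ £161.83 = 83,305.32, so 83,306 cases.

83,306 cases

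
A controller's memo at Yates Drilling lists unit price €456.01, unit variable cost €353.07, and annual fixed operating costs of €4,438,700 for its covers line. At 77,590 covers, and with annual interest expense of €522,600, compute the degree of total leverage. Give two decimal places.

2.64

At 77,590 units, contribution = 77,590 × €102.94 = €7,987,114.60.
EBIT = €7,987,114.60 − €4,438,700 = €3,548,414.60. Interest = €522,600.00, so EBIT − I = €3,025,814.60.
DCL = contribution ÷ (EBIT − I) = €7,987,114.60 ÷ €3,025,814.60 = 2.6397.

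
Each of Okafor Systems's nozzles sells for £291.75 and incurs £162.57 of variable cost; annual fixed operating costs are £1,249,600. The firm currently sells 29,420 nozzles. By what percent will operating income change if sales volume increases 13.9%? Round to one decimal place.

+20.7%

At 29,420 units, contribution = 29,420 × £129.18 = £3,800,475.60.
EBIT = £3,800,475.60 − £1,249,600 = £2,550,875.60.
DOL = contribution ÷ EBIT = £3,800,475.60 ÷ £2,550,875.60 = 1.4899.
%ΔEBIT = DOL × %ΔSales = 1.4899 × +13.9% = +20.7%.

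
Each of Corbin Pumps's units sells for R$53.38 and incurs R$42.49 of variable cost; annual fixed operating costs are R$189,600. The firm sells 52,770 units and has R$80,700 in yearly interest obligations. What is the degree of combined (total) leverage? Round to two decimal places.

1.89

Total contribution margin = 52,770 × R$10.89 = R$574,665.30.
Subtracting fixed costs: EBIT = R$574,665.30 − R$189,600 = R$385,065.30. Interest = R$80,700.00.
DOL = R$574,665.30 ÷ R$385,065.30 = 1.4924; DFL = R$385,065.30 ÷ R$304,365.30 = 1.2651.
Combined leverage = 1.4924 × 1.2651 = 1.8880.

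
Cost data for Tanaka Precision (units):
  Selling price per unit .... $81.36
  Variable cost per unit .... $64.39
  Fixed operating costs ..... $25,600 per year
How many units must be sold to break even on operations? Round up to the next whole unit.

1,509 units

Unit CM = price − variable cost = $81.36 − $64.39 = $16.97.
Break-even Q = $25,600 / $16.97 = 1,508.54 → 1,509 units.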